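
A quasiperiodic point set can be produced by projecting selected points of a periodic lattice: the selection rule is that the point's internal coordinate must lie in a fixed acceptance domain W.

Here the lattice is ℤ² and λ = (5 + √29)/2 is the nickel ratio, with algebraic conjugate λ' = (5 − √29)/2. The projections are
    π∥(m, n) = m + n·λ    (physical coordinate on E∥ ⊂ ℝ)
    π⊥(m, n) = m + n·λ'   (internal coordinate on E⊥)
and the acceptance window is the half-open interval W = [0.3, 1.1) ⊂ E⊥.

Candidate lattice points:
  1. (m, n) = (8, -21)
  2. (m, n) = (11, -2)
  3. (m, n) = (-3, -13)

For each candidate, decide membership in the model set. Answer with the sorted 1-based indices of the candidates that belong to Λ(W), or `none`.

none

λ' = (5−√29)/2 ≈ -0.1926.
[1] lift (8,-21): star map gives 12.0442; window check 0.3 ≤ 12.0442 < 1.1 is false → out
[2] lift (11,-2): star map gives 11.3852; window check 0.3 ≤ 11.3852 < 1.1 is false → out
[3] lift (-3,-13): star map gives -0.4964; window check 0.3 ≤ -0.4964 < 1.1 is false → out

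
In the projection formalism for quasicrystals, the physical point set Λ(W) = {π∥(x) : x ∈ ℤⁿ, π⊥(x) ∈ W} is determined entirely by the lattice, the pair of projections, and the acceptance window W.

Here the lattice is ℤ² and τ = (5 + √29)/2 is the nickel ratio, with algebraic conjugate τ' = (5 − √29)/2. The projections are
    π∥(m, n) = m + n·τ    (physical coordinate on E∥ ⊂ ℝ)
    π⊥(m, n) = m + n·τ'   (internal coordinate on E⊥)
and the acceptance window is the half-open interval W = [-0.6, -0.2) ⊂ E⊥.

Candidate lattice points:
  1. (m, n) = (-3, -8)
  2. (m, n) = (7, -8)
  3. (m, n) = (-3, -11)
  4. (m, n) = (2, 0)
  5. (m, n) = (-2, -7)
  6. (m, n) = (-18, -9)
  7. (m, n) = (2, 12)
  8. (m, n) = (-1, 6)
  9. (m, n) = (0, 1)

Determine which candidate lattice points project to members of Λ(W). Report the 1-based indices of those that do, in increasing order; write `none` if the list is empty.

τ' = (5−√29)/2 ≈ -0.1926.
candidate 1: (m,n)=(-3,-8) → π∥ = -3-8·τ ≈ -44.5407, π⊥ = -3-8·τ' ≈ -1.4593 ∉ [-0.6, -0.2) ⇒ out
candidate 2: (m,n)=(7,-8) → π∥ = 7-8·τ ≈ -34.5407, π⊥ = 7-8·τ' ≈ 8.5407 ∉ [-0.6, -0.2) ⇒ out
candidate 3: (m,n)=(-3,-11) → π∥ = -3-11·τ ≈ -60.1184, π⊥ = -3-11·τ' ≈ -0.8816 ∉ [-0.6, -0.2) ⇒ out
candidate 4: (m,n)=(2,0) → π∥ = 2+0·τ ≈ 2.0000, π⊥ = 2+0·τ' ≈ 2.0000 ∉ [-0.6, -0.2) ⇒ out
candidate 5: (m,n)=(-2,-7) → π∥ = -2-7·τ ≈ -38.3481, π⊥ = -2-7·τ' ≈ -0.6519 ∉ [-0.6, -0.2) ⇒ out
candidate 6: (m,n)=(-18,-9) → π∥ = -18-9·τ ≈ -64.7332, π⊥ = -18-9·τ' ≈ -16.2668 ∉ [-0.6, -0.2) ⇒ out
candidate 7: (m,n)=(2,12) → π∥ = 2+12·τ ≈ 64.3110, π⊥ = 2+12·τ' ≈ -0.3110 ∈ [-0.6, -0.2) ⇒ IN Λ
candidate 8: (m,n)=(-1,6) → π∥ = -1+6·τ ≈ 30.1555, π⊥ = -1+6·τ' ≈ -2.1555 ∉ [-0.6, -0.2) ⇒ out
candidate 9: (m,n)=(0,1) → π∥ = 0+1·τ ≈ 5.1926, π⊥ = 0+1·τ' ≈ -0.1926 ∉ [-0.6, -0.2) ⇒ out

7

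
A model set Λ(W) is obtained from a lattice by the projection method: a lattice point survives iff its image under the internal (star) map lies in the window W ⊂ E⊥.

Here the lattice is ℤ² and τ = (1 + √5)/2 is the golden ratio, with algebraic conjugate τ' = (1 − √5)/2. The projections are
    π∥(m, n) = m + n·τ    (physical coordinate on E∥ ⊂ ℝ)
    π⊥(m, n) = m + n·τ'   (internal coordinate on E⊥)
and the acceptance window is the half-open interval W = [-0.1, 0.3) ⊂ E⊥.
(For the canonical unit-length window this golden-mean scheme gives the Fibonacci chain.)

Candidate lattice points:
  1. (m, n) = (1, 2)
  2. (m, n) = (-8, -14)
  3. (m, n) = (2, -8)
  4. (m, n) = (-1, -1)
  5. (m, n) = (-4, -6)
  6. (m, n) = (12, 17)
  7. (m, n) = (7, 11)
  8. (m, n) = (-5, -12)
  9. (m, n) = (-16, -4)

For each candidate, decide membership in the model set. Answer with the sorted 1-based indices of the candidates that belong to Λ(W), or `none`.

7

Compute τ' = (1−√5)/2 = -0.618034, so π⊥(m,n) = m -0.618034·n.
[1] lift (1,2): star map gives -0.236068; window check -0.1 ≤ -0.236068 < 0.3 is false → out
[2] lift (-8,-14): star map gives 0.652476; window check -0.1 ≤ 0.652476 < 0.3 is false → out
[3] lift (2,-8): star map gives 6.944272; window check -0.1 ≤ 6.944272 < 0.3 is false → out
[4] lift (-1,-1): star map gives -0.381966; window check -0.1 ≤ -0.381966 < 0.3 is false → out
[5] lift (-4,-6): star map gives -0.291796; window check -0.1 ≤ -0.291796 < 0.3 is false → out
[6] lift (12,17): star map gives 1.493422; window check -0.1 ≤ 1.493422 < 0.3 is false → out
[7] lift (7,11): star map gives 0.201626; window check -0.1 ≤ 0.201626 < 0.3 is true → IN Λ
[8] lift (-5,-12): star map gives 2.416408; window check -0.1 ≤ 2.416408 < 0.3 is false → out
[9] lift (-16,-4): star map gives -13.527864; window check -0.1 ≤ -13.527864 < 0.3 is false → out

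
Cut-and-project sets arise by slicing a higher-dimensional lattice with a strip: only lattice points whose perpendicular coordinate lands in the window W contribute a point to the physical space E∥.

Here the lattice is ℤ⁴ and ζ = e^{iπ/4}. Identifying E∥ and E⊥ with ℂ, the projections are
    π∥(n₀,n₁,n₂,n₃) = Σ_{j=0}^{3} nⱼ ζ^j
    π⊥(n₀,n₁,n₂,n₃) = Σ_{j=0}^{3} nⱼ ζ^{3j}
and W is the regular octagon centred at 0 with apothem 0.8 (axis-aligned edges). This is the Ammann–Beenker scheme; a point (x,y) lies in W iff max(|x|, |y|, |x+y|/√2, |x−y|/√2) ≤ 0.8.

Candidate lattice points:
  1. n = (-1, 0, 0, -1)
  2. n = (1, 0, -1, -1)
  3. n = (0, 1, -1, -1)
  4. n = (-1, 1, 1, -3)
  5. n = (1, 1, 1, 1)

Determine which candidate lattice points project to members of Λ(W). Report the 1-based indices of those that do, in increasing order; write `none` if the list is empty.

2

Internal map: ζ^{3j} for j=0..3 gives (1,0), (−√2/2,√2/2), (0,−1), (√2/2,√2/2).
#1 (-1, 0, 0, -1): internal (-1.707107, -0.707107); octagon support 1.707107 vs apothem 0.8 → ∉ W
#2 (1, 0, -1, -1): internal (0.292893, 0.292893); octagon support 0.414214 vs apothem 0.8 → ∈ W
#3 (0, 1, -1, -1): internal (-1.414214, 1.000000); octagon support 1.707107 vs apothem 0.8 → ∉ W
#4 (-1, 1, 1, -3): internal (-3.828427, -2.414214); octagon support 4.414214 vs apothem 0.8 → ∉ W
#5 (1, 1, 1, 1): internal (1.000000, 0.414214); octagon support 1.000000 vs apothem 0.8 → ∉ W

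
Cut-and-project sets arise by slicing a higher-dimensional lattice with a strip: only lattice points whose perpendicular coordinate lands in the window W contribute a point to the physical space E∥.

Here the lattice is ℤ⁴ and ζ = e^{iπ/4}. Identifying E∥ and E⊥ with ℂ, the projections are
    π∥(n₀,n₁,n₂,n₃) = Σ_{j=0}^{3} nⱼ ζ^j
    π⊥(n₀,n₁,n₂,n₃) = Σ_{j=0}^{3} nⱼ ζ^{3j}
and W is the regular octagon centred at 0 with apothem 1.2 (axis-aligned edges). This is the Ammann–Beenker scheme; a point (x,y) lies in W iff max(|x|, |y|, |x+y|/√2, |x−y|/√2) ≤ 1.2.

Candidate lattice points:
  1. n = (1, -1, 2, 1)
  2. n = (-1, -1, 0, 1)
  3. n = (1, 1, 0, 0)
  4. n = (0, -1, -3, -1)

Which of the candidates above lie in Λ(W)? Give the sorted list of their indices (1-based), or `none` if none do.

π⊥(n) = n₀ + n₁ζ³ + n₂ζ⁶ + n₃ζ⁹ where ζ = e^{iπ/4}.
candidate 1: n = (1, -1, 2, 1) → π⊥ ≈ (+2.414214, -2.000000); max(|x|,|y|,|x±y|/√2) = 3.121320 > 1.2 ⇒ ∉ W
candidate 2: n = (-1, -1, 0, 1) → π⊥ ≈ (+0.414214, +0.000000); max(|x|,|y|,|x±y|/√2) = 0.414214 ≤ 1.2 ⇒ ∈ W
candidate 3: n = (1, 1, 0, 0) → π⊥ ≈ (+0.292893, +0.707107); max(|x|,|y|,|x±y|/√2) = 0.707107 ≤ 1.2 ⇒ ∈ W
candidate 4: n = (0, -1, -3, -1) → π⊥ ≈ (+0.000000, +1.585786); max(|x|,|y|,|x±y|/√2) = 1.585786 > 1.2 ⇒ ∉ W

2, 3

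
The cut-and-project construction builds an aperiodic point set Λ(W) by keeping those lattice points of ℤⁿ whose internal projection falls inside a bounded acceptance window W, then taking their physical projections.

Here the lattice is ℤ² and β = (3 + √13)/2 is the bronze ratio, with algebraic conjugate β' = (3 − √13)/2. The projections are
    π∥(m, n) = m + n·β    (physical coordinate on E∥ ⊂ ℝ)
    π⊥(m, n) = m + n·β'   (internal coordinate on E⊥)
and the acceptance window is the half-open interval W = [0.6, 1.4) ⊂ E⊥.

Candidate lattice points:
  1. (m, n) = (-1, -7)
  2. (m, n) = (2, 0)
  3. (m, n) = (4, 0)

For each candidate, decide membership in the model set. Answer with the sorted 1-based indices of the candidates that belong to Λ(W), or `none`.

Compute β' = (3−√13)/2 = -0.30278, so π⊥(m,n) = m -0.30278·n.
candidate 1: (m,n)=(-1,-7) → π∥ = -1-7·β ≈ -24.11943, π⊥ = -1-7·β' ≈ 1.11943 ∈ [0.6, 1.4) ⇒ IN Λ
candidate 2: (m,n)=(2,0) → π∥ = 2+0·β ≈ 2.00000, π⊥ = 2+0·β' ≈ 2.00000 ∉ [0.6, 1.4) ⇒ out
candidate 3: (m,n)=(4,0) → π∥ = 4+0·β ≈ 4.00000, π⊥ = 4+0·β' ≈ 4.00000 ∉ [0.6, 1.4) ⇒ out

1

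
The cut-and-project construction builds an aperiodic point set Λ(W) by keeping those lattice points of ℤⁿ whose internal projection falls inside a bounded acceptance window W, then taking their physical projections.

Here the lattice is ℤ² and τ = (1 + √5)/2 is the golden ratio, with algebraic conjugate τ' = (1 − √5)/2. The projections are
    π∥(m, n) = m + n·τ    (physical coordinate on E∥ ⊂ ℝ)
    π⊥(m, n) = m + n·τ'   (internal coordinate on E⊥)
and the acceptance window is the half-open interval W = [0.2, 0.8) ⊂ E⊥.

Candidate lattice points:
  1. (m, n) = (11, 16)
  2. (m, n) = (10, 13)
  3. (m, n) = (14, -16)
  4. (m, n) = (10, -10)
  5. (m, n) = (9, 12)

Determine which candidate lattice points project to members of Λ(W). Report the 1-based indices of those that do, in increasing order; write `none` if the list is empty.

none

Compute τ' = (1−√5)/2 = -0.6180, so π⊥(m,n) = m -0.6180·n.
candidate 1: (m,n)=(11,16) → π∥ = 11+16·τ ≈ 36.8885, π⊥ = 11+16·τ' ≈ 1.1115 ∉ [0.2, 0.8) ⇒ out
candidate 2: (m,n)=(10,13) → π∥ = 10+13·τ ≈ 31.0344, π⊥ = 10+13·τ' ≈ 1.9656 ∉ [0.2, 0.8) ⇒ out
candidate 3: (m,n)=(14,-16) → π∥ = 14-16·τ ≈ -11.8885, π⊥ = 14-16·τ' ≈ 23.8885 ∉ [0.2, 0.8) ⇒ out
candidate 4: (m,n)=(10,-10) → π∥ = 10-10·τ ≈ -6.1803, π⊥ = 10-10·τ' ≈ 16.1803 ∉ [0.2, 0.8) ⇒ out
candidate 5: (m,n)=(9,12) → π∥ = 9+12·τ ≈ 28.4164, π⊥ = 9+12·τ' ≈ 1.5836 ∉ [0.2, 0.8) ⇒ out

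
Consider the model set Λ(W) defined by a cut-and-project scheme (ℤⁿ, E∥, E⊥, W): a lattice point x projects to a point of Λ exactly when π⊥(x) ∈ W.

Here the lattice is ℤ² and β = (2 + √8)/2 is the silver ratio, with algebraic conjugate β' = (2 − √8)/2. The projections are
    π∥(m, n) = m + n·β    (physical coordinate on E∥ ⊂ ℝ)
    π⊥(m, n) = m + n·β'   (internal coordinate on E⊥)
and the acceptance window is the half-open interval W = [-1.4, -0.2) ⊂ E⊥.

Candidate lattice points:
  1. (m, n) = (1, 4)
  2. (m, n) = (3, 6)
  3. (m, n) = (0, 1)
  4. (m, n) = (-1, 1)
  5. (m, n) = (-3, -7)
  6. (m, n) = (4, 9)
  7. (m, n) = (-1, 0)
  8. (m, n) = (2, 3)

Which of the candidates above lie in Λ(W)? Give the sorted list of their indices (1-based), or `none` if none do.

Compute β' = (2−√8)/2 = -0.4142, so π⊥(m,n) = m -0.4142·n.
#1 (1,4): internal coord 1 + (4)·β' = -0.6569; -0.6569 ∈ [-1.4, -0.2) → IN Λ
#2 (3,6): internal coord 3 + (6)·β' = +0.5147; +0.5147 ∉ [-1.4, -0.2) → out
#3 (0,1): internal coord 0 + (1)·β' = -0.4142; -0.4142 ∈ [-1.4, -0.2) → IN Λ
#4 (-1,1): internal coord -1 + (1)·β' = -1.4142; -1.4142 ∉ [-1.4, -0.2) → out
#5 (-3,-7): internal coord -3 + (-7)·β' = -0.1005; -0.1005 ∉ [-1.4, -0.2) → out
#6 (4,9): internal coord 4 + (9)·β' = +0.2721; +0.2721 ∉ [-1.4, -0.2) → out
#7 (-1,0): internal coord -1 + (0)·β' = -1.0000; -1.0000 ∈ [-1.4, -0.2) → IN Λ
#8 (2,3): internal coord 2 + (3)·β' = +0.7574; +0.7574 ∉ [-1.4, -0.2) → out

1, 3, 7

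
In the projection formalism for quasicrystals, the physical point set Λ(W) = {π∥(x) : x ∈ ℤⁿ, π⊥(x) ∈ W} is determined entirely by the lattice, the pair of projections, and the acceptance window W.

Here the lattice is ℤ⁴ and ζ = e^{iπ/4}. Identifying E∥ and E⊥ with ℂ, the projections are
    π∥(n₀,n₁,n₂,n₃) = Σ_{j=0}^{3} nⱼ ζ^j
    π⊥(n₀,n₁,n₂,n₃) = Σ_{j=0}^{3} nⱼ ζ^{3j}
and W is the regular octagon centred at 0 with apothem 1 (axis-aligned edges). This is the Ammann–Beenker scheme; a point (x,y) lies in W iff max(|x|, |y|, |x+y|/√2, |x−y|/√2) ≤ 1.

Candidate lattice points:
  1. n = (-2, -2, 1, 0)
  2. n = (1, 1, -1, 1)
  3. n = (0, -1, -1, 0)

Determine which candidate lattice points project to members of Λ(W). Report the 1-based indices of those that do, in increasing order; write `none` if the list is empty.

3

Internal map: ζ^{3j} for j=0..3 gives (1,0), (−√2/2,√2/2), (0,−1), (√2/2,√2/2).
#1 (-2, -2, 1, 0): internal (-0.5858, -2.4142); octagon support 2.4142 vs apothem 1 → ∉ W
#2 (1, 1, -1, 1): internal (1.0000, 2.4142); octagon support 2.4142 vs apothem 1 → ∉ W
#3 (0, -1, -1, 0): internal (0.7071, 0.2929); octagon support 0.7071 vs apothem 1 → ∈ W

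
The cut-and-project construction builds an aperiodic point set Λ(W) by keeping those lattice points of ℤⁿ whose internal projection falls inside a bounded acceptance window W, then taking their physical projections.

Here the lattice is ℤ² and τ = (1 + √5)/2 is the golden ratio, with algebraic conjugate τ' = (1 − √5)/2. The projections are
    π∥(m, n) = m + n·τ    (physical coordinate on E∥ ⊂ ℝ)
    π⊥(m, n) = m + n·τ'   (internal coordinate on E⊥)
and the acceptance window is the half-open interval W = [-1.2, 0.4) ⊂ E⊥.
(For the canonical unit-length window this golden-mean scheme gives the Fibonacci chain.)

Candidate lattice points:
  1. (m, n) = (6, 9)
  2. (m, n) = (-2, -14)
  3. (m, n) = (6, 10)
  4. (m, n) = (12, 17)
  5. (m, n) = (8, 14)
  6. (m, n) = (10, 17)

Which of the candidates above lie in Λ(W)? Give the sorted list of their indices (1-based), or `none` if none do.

Numerically τ ≈ 1.6180 and τ' = −1/τ ≈ -0.6180.
#1 (6,9): internal coord 6 + (9)·τ' = +0.4377; +0.4377 ∉ [-1.2, 0.4) → out
#2 (-2,-14): internal coord -2 + (-14)·τ' = +6.6525; +6.6525 ∉ [-1.2, 0.4) → out
#3 (6,10): internal coord 6 + (10)·τ' = -0.1803; -0.1803 ∈ [-1.2, 0.4) → IN Λ
#4 (12,17): internal coord 12 + (17)·τ' = +1.4934; +1.4934 ∉ [-1.2, 0.4) → out
#5 (8,14): internal coord 8 + (14)·τ' = -0.6525; -0.6525 ∈ [-1.2, 0.4) → IN Λ
#6 (10,17): internal coord 10 + (17)·τ' = -0.5066; -0.5066 ∈ [-1.2, 0.4) → IN Λ

3, 5, 6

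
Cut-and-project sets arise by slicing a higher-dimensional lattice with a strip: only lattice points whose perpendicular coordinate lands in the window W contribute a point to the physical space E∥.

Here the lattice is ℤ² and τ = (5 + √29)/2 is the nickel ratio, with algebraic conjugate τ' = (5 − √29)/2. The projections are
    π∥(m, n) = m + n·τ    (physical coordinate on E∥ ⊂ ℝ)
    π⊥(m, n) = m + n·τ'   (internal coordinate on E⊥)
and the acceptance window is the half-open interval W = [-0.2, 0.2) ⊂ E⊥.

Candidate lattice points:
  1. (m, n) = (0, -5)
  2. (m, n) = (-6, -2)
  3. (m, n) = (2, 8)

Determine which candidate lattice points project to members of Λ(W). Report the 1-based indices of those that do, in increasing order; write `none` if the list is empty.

Numerically τ ≈ 5.19258 and τ' = −1/τ ≈ -0.19258.
candidate 1: (m,n)=(0,-5) → π∥ = 0-5·τ ≈ -25.96291, π⊥ = 0-5·τ' ≈ 0.96291 ∉ [-0.2, 0.2) ⇒ out
candidate 2: (m,n)=(-6,-2) → π∥ = -6-2·τ ≈ -16.38516, π⊥ = -6-2·τ' ≈ -5.61484 ∉ [-0.2, 0.2) ⇒ out
candidate 3: (m,n)=(2,8) → π∥ = 2+8·τ ≈ 43.54066, π⊥ = 2+8·τ' ≈ 0.45934 ∉ [-0.2, 0.2) ⇒ out

none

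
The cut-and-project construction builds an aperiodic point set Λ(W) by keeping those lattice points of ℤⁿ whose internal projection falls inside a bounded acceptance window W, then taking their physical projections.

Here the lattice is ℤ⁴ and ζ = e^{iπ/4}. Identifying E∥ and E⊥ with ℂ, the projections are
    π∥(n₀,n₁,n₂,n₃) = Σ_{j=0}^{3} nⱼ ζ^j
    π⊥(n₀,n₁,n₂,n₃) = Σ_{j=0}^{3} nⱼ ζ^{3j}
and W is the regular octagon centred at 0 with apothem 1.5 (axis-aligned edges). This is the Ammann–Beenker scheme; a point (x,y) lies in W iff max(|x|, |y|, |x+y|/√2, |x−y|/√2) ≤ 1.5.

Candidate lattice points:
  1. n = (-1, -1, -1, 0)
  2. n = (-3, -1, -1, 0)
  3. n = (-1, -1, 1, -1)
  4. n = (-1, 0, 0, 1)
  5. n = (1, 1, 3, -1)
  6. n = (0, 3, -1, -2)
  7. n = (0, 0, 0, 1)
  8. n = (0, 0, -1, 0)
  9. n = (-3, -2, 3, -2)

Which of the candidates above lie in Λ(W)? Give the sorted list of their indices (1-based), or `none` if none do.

1, 4, 7, 8

Internal map: ζ^{3j} for j=0..3 gives (1,0), (−√2/2,√2/2), (0,−1), (√2/2,√2/2).
candidate 1: n = (-1, -1, -1, 0) → π⊥ ≈ (-0.292893, +0.292893); max(|x|,|y|,|x±y|/√2) = 0.414214 ≤ 1.5 ⇒ ∈ W
candidate 2: n = (-3, -1, -1, 0) → π⊥ ≈ (-2.292893, +0.292893); max(|x|,|y|,|x±y|/√2) = 2.292893 > 1.5 ⇒ ∉ W
candidate 3: n = (-1, -1, 1, -1) → π⊥ ≈ (-1.000000, -2.414214); max(|x|,|y|,|x±y|/√2) = 2.414214 > 1.5 ⇒ ∉ W
candidate 4: n = (-1, 0, 0, 1) → π⊥ ≈ (-0.292893, +0.707107); max(|x|,|y|,|x±y|/√2) = 0.707107 ≤ 1.5 ⇒ ∈ W
candidate 5: n = (1, 1, 3, -1) → π⊥ ≈ (-0.414214, -3.000000); max(|x|,|y|,|x±y|/√2) = 3.000000 > 1.5 ⇒ ∉ W
candidate 6: n = (0, 3, -1, -2) → π⊥ ≈ (-3.535534, +1.707107); max(|x|,|y|,|x±y|/√2) = 3.707107 > 1.5 ⇒ ∉ W
candidate 7: n = (0, 0, 0, 1) → π⊥ ≈ (+0.707107, +0.707107); max(|x|,|y|,|x±y|/√2) = 1.000000 ≤ 1.5 ⇒ ∈ W
candidate 8: n = (0, 0, -1, 0) → π⊥ ≈ (+0.000000, +1.000000); max(|x|,|y|,|x±y|/√2) = 1.000000 ≤ 1.5 ⇒ ∈ W
candidate 9: n = (-3, -2, 3, -2) → π⊥ ≈ (-3.000000, -5.828427); max(|x|,|y|,|x±y|/√2) = 6.242641 > 1.5 ⇒ ∉ W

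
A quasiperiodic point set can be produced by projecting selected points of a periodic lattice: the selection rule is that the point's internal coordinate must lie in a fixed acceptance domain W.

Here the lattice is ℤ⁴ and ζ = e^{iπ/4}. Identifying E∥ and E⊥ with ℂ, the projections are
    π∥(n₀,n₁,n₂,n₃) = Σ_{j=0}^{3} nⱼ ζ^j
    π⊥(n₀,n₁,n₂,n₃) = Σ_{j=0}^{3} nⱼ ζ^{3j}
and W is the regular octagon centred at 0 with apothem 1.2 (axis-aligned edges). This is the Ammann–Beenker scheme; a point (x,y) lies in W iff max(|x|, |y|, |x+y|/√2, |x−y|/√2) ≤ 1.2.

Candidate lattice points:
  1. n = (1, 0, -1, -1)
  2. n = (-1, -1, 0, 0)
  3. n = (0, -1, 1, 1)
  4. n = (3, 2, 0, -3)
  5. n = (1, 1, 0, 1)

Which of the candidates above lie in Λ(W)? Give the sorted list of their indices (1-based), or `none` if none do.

1, 2, 4

With ζ = e^{iπ/4} the internal vectors are ζ^0,ζ^3,ζ^6,ζ^9.
candidate 1: n = (1, 0, -1, -1) → π⊥ ≈ (+0.292893, +0.292893); max(|x|,|y|,|x±y|/√2) = 0.414214 ≤ 1.2 ⇒ ∈ W
candidate 2: n = (-1, -1, 0, 0) → π⊥ ≈ (-0.292893, -0.707107); max(|x|,|y|,|x±y|/√2) = 0.707107 ≤ 1.2 ⇒ ∈ W
candidate 3: n = (0, -1, 1, 1) → π⊥ ≈ (+1.414214, -1.000000); max(|x|,|y|,|x±y|/√2) = 1.707107 > 1.2 ⇒ ∉ W
candidate 4: n = (3, 2, 0, -3) → π⊥ ≈ (-0.535534, -0.707107); max(|x|,|y|,|x±y|/√2) = 0.878680 ≤ 1.2 ⇒ ∈ W
candidate 5: n = (1, 1, 0, 1) → π⊥ ≈ (+1.000000, +1.414214); max(|x|,|y|,|x±y|/√2) = 1.707107 > 1.2 ⇒ ∉ W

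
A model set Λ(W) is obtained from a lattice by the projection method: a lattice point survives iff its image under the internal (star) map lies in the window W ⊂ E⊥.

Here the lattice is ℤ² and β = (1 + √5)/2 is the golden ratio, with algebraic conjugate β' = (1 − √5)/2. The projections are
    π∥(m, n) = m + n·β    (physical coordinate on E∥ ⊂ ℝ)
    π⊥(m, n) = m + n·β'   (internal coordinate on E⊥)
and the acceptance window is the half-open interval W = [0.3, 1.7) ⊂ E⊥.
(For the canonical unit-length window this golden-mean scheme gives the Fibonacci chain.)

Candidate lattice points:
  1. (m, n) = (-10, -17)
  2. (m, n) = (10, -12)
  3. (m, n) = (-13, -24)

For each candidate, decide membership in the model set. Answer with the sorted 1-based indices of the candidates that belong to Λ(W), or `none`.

Compute β' = (1−√5)/2 = -0.618034, so π⊥(m,n) = m -0.618034·n.
#1 (-10,-17): internal coord -10 + (-17)·β' = +0.506578; +0.506578 ∈ [0.3, 1.7) → IN Λ
#2 (10,-12): internal coord 10 + (-12)·β' = +17.416408; +17.416408 ∉ [0.3, 1.7) → out
#3 (-13,-24): internal coord -13 + (-24)·β' = +1.832816; +1.832816 ∉ [0.3, 1.7) → out

1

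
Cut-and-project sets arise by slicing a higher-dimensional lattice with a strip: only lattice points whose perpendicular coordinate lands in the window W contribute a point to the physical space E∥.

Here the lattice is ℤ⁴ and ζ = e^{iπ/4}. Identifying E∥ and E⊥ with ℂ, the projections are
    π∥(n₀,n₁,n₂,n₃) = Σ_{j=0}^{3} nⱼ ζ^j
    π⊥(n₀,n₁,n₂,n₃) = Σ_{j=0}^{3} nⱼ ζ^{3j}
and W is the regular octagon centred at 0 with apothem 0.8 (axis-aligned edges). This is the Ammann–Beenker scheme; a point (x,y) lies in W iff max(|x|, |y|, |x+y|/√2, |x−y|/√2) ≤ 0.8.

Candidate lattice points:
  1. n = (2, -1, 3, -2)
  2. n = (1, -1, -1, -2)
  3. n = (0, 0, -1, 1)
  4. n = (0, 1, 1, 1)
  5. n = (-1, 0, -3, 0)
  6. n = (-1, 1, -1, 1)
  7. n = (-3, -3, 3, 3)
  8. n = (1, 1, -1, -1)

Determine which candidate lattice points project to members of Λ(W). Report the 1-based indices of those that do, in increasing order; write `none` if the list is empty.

4

Internal map: ζ^{3j} for j=0..3 gives (1,0), (−√2/2,√2/2), (0,−1), (√2/2,√2/2).
#1 (2, -1, 3, -2): internal (1.292893, -5.121320); octagon support 5.121320 vs apothem 0.8 → ∉ W
#2 (1, -1, -1, -2): internal (0.292893, -1.121320); octagon support 1.121320 vs apothem 0.8 → ∉ W
#3 (0, 0, -1, 1): internal (0.707107, 1.707107); octagon support 1.707107 vs apothem 0.8 → ∉ W
#4 (0, 1, 1, 1): internal (0.000000, 0.414214); octagon support 0.414214 vs apothem 0.8 → ∈ W
#5 (-1, 0, -3, 0): internal (-1.000000, 3.000000); octagon support 3.000000 vs apothem 0.8 → ∉ W
#6 (-1, 1, -1, 1): internal (-1.000000, 2.414214); octagon support 2.414214 vs apothem 0.8 → ∉ W
#7 (-3, -3, 3, 3): internal (1.242641, -3.000000); octagon support 3.000000 vs apothem 0.8 → ∉ W
#8 (1, 1, -1, -1): internal (-0.414214, 1.000000); octagon support 1.000000 vs apothem 0.8 → ∉ W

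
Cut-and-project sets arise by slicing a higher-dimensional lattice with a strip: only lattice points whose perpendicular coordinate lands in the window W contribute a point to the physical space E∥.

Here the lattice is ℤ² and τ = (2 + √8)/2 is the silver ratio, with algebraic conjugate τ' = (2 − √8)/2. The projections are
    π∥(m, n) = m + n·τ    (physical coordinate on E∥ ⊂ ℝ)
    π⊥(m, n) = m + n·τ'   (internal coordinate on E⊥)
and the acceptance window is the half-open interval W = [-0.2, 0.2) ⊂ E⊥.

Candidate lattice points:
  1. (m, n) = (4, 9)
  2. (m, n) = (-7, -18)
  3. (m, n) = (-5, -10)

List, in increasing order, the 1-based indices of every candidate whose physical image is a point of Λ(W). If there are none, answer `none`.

none

Compute τ' = (2−√8)/2 = -0.4142, so π⊥(m,n) = m -0.4142·n.
[1] lift (4,9): star map gives 0.2721; window check -0.2 ≤ 0.2721 < 0.2 is false → out
[2] lift (-7,-18): star map gives 0.4558; window check -0.2 ≤ 0.4558 < 0.2 is false → out
[3] lift (-5,-10): star map gives -0.8579; window check -0.2 ≤ -0.8579 < 0.2 is false → out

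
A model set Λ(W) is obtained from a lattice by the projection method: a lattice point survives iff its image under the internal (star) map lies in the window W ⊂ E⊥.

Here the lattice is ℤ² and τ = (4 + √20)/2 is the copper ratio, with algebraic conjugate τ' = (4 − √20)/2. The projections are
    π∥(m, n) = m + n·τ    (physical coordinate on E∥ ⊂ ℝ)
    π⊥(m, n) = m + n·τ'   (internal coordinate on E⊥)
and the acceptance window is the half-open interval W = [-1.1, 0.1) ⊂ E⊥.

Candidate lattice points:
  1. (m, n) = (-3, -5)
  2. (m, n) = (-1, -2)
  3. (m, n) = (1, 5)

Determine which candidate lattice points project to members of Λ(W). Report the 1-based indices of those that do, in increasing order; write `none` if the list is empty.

τ' = (4−√20)/2 ≈ -0.2361.
candidate 1: (m,n)=(-3,-5) → π∥ = -3-5·τ ≈ -24.1803, π⊥ = -3-5·τ' ≈ -1.8197 ∉ [-1.1, 0.1) ⇒ out
candidate 2: (m,n)=(-1,-2) → π∥ = -1-2·τ ≈ -9.4721, π⊥ = -1-2·τ' ≈ -0.5279 ∈ [-1.1, 0.1) ⇒ IN Λ
candidate 3: (m,n)=(1,5) → π∥ = 1+5·τ ≈ 22.1803, π⊥ = 1+5·τ' ≈ -0.1803 ∈ [-1.1, 0.1) ⇒ IN Λ

2, 3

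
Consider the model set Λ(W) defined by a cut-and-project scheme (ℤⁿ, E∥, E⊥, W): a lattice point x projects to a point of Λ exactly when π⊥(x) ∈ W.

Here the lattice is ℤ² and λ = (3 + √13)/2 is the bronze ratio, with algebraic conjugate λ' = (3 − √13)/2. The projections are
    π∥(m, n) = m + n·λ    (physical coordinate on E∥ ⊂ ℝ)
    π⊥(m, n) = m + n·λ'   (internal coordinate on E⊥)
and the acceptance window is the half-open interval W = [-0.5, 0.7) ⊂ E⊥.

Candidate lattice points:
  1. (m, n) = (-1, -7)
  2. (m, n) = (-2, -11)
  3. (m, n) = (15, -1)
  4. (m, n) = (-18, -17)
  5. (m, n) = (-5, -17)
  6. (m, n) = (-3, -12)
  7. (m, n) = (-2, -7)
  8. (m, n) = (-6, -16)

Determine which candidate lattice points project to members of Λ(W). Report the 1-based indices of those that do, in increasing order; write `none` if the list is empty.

Compute λ' = (3−√13)/2 = -0.30278, so π⊥(m,n) = m -0.30278·n.
candidate 1: (m,n)=(-1,-7) → π∥ = -1-7·λ ≈ -24.11943, π⊥ = -1-7·λ' ≈ 1.11943 ∉ [-0.5, 0.7) ⇒ out
candidate 2: (m,n)=(-2,-11) → π∥ = -2-11·λ ≈ -38.33053, π⊥ = -2-11·λ' ≈ 1.33053 ∉ [-0.5, 0.7) ⇒ out
candidate 3: (m,n)=(15,-1) → π∥ = 15-1·λ ≈ 11.69722, π⊥ = 15-1·λ' ≈ 15.30278 ∉ [-0.5, 0.7) ⇒ out
candidate 4: (m,n)=(-18,-17) → π∥ = -18-17·λ ≈ -74.14719, π⊥ = -18-17·λ' ≈ -12.85281 ∉ [-0.5, 0.7) ⇒ out
candidate 5: (m,n)=(-5,-17) → π∥ = -5-17·λ ≈ -61.14719, π⊥ = -5-17·λ' ≈ 0.14719 ∈ [-0.5, 0.7) ⇒ IN Λ
candidate 6: (m,n)=(-3,-12) → π∥ = -3-12·λ ≈ -42.63331, π⊥ = -3-12·λ' ≈ 0.63331 ∈ [-0.5, 0.7) ⇒ IN Λ
candidate 7: (m,n)=(-2,-7) → π∥ = -2-7·λ ≈ -25.11943, π⊥ = -2-7·λ' ≈ 0.11943 ∈ [-0.5, 0.7) ⇒ IN Λ
candidate 8: (m,n)=(-6,-16) → π∥ = -6-16·λ ≈ -58.84441, π⊥ = -6-16·λ' ≈ -1.15559 ∉ [-0.5, 0.7) ⇒ out

5, 6, 7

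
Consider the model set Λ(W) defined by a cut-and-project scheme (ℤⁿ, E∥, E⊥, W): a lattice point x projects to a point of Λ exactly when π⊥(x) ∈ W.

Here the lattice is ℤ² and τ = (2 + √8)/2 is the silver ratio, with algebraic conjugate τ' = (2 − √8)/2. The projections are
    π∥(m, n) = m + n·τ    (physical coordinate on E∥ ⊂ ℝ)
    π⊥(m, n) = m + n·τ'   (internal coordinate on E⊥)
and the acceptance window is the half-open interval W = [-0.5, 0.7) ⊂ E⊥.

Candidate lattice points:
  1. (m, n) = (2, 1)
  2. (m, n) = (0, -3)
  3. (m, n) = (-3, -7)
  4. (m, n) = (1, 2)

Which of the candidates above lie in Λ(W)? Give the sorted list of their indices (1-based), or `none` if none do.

3, 4

Numerically τ ≈ 2.41421 and τ' = −1/τ ≈ -0.41421.
candidate 1: (m,n)=(2,1) → π∥ = 2+1·τ ≈ 4.41421, π⊥ = 2+1·τ' ≈ 1.58579 ∉ [-0.5, 0.7) ⇒ out
candidate 2: (m,n)=(0,-3) → π∥ = 0-3·τ ≈ -7.24264, π⊥ = 0-3·τ' ≈ 1.24264 ∉ [-0.5, 0.7) ⇒ out
candidate 3: (m,n)=(-3,-7) → π∥ = -3-7·τ ≈ -19.89949, π⊥ = -3-7·τ' ≈ -0.10051 ∈ [-0.5, 0.7) ⇒ IN Λ
candidate 4: (m,n)=(1,2) → π∥ = 1+2·τ ≈ 5.82843, π⊥ = 1+2·τ' ≈ 0.17157 ∈ [-0.5, 0.7) ⇒ IN Λ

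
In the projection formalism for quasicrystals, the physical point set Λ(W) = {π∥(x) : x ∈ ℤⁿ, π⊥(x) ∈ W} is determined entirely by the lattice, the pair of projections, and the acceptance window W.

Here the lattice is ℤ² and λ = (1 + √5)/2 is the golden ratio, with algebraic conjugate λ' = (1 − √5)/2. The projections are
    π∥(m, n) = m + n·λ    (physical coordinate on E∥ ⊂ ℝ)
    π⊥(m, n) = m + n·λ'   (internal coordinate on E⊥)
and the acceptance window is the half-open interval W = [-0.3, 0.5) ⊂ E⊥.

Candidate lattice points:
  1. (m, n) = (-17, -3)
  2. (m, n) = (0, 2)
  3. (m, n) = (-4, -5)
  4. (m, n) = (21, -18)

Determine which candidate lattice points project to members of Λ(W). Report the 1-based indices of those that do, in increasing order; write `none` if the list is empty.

Compute λ' = (1−√5)/2 = -0.6180, so π⊥(m,n) = m -0.6180·n.
#1 (-17,-3): internal coord -17 + (-3)·λ' = -15.1459; -15.1459 ∉ [-0.3, 0.5) → out
#2 (0,2): internal coord 0 + (2)·λ' = -1.2361; -1.2361 ∉ [-0.3, 0.5) → out
#3 (-4,-5): internal coord -4 + (-5)·λ' = -0.9098; -0.9098 ∉ [-0.3, 0.5) → out
#4 (21,-18): internal coord 21 + (-18)·λ' = +32.1246; +32.1246 ∉ [-0.3, 0.5) → out

none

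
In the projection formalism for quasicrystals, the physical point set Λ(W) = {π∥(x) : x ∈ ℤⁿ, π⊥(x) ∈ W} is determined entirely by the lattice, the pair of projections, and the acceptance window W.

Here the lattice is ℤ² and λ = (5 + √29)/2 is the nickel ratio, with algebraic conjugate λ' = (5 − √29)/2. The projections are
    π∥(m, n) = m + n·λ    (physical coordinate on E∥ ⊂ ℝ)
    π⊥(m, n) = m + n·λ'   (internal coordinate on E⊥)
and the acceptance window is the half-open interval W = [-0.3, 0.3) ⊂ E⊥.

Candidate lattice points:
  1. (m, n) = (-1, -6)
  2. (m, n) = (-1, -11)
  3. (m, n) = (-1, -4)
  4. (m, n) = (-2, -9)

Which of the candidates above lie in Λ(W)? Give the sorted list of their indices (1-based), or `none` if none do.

Numerically λ ≈ 5.19258 and λ' = −1/λ ≈ -0.19258.
[1] lift (-1,-6): star map gives 0.15549; window check -0.3 ≤ 0.15549 < 0.3 is true → IN Λ
[2] lift (-1,-11): star map gives 1.11841; window check -0.3 ≤ 1.11841 < 0.3 is false → out
[3] lift (-1,-4): star map gives -0.22967; window check -0.3 ≤ -0.22967 < 0.3 is true → IN Λ
[4] lift (-2,-9): star map gives -0.26676; window check -0.3 ≤ -0.26676 < 0.3 is true → IN Λ

1, 3, 4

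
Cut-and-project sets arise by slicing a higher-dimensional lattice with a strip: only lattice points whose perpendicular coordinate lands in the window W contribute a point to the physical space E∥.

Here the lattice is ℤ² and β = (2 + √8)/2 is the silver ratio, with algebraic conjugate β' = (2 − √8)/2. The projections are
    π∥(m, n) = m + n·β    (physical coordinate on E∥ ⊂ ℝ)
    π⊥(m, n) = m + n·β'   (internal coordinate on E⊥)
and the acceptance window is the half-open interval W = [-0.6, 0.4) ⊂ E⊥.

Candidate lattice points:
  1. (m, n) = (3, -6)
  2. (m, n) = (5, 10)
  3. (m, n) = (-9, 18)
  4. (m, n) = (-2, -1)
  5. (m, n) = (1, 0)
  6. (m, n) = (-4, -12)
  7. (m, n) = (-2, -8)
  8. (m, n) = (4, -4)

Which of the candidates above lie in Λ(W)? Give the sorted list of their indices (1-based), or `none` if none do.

none

β' = (2−√8)/2 ≈ -0.41421.
candidate 1: (m,n)=(3,-6) → π∥ = 3-6·β ≈ -11.48528, π⊥ = 3-6·β' ≈ 5.48528 ∉ [-0.6, 0.4) ⇒ out
candidate 2: (m,n)=(5,10) → π∥ = 5+10·β ≈ 29.14214, π⊥ = 5+10·β' ≈ 0.85786 ∉ [-0.6, 0.4) ⇒ out
candidate 3: (m,n)=(-9,18) → π∥ = -9+18·β ≈ 34.45584, π⊥ = -9+18·β' ≈ -16.45584 ∉ [-0.6, 0.4) ⇒ out
candidate 4: (m,n)=(-2,-1) → π∥ = -2-1·β ≈ -4.41421, π⊥ = -2-1·β' ≈ -1.58579 ∉ [-0.6, 0.4) ⇒ out
candidate 5: (m,n)=(1,0) → π∥ = 1+0·β ≈ 1.00000, π⊥ = 1+0·β' ≈ 1.00000 ∉ [-0.6, 0.4) ⇒ out
candidate 6: (m,n)=(-4,-12) → π∥ = -4-12·β ≈ -32.97056, π⊥ = -4-12·β' ≈ 0.97056 ∉ [-0.6, 0.4) ⇒ out
candidate 7: (m,n)=(-2,-8) → π∥ = -2-8·β ≈ -21.31371, π⊥ = -2-8·β' ≈ 1.31371 ∉ [-0.6, 0.4) ⇒ out
candidate 8: (m,n)=(4,-4) → π∥ = 4-4·β ≈ -5.65685, π⊥ = 4-4·β' ≈ 5.65685 ∉ [-0.6, 0.4) ⇒ out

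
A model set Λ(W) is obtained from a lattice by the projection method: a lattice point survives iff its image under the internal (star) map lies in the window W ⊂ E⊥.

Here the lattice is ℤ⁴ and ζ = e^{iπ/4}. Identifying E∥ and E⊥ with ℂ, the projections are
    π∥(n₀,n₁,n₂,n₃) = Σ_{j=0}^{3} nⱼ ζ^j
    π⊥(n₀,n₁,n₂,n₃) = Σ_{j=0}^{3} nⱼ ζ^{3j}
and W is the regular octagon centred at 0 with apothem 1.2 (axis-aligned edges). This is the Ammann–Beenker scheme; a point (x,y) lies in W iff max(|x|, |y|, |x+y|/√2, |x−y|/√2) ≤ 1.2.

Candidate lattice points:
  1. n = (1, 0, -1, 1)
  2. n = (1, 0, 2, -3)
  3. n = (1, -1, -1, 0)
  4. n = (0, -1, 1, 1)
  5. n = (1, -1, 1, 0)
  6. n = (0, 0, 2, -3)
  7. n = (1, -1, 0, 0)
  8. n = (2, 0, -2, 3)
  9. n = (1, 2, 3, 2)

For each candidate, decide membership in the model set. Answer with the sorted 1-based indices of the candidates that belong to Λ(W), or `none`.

9

With ζ = e^{iπ/4} the internal vectors are ζ^0,ζ^3,ζ^6,ζ^9.
#1 (1, 0, -1, 1): internal (1.70711, 1.70711); octagon support 2.41421 vs apothem 1.2 → ∉ W
#2 (1, 0, 2, -3): internal (-1.12132, -4.12132); octagon support 4.12132 vs apothem 1.2 → ∉ W
#3 (1, -1, -1, 0): internal (1.70711, 0.29289); octagon support 1.70711 vs apothem 1.2 → ∉ W
#4 (0, -1, 1, 1): internal (1.41421, -1.00000); octagon support 1.70711 vs apothem 1.2 → ∉ W
#5 (1, -1, 1, 0): internal (1.70711, -1.70711); octagon support 2.41421 vs apothem 1.2 → ∉ W
#6 (0, 0, 2, -3): internal (-2.12132, -4.12132); octagon support 4.41421 vs apothem 1.2 → ∉ W
#7 (1, -1, 0, 0): internal (1.70711, -0.70711); octagon support 1.70711 vs apothem 1.2 → ∉ W
#8 (2, 0, -2, 3): internal (4.12132, 4.12132); octagon support 5.82843 vs apothem 1.2 → ∉ W
#9 (1, 2, 3, 2): internal (1.00000, -0.17157); octagon support 1.00000 vs apothem 1.2 → ∈ W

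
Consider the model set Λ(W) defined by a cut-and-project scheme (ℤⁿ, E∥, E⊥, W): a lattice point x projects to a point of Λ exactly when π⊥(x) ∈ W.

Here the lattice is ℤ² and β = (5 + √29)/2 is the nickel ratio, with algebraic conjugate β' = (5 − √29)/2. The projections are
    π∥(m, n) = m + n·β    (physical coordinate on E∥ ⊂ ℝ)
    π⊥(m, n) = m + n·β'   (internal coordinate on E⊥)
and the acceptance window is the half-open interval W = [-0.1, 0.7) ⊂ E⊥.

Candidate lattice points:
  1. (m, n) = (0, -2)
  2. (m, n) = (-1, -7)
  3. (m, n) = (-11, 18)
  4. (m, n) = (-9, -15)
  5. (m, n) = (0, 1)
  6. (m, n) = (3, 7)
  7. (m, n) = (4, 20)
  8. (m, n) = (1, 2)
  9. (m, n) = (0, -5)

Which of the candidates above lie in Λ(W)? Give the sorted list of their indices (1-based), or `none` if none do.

1, 2, 7, 8

Compute β' = (5−√29)/2 = -0.192582, so π⊥(m,n) = m -0.192582·n.
candidate 1: (m,n)=(0,-2) → π∥ = 0-2·β ≈ -10.385165, π⊥ = 0-2·β' ≈ 0.385165 ∈ [-0.1, 0.7) ⇒ IN Λ
candidate 2: (m,n)=(-1,-7) → π∥ = -1-7·β ≈ -37.348077, π⊥ = -1-7·β' ≈ 0.348077 ∈ [-0.1, 0.7) ⇒ IN Λ
candidate 3: (m,n)=(-11,18) → π∥ = -11+18·β ≈ 82.466483, π⊥ = -11+18·β' ≈ -14.466483 ∉ [-0.1, 0.7) ⇒ out
candidate 4: (m,n)=(-9,-15) → π∥ = -9-15·β ≈ -86.888736, π⊥ = -9-15·β' ≈ -6.111264 ∉ [-0.1, 0.7) ⇒ out
candidate 5: (m,n)=(0,1) → π∥ = 0+1·β ≈ 5.192582, π⊥ = 0+1·β' ≈ -0.192582 ∉ [-0.1, 0.7) ⇒ out
candidate 6: (m,n)=(3,7) → π∥ = 3+7·β ≈ 39.348077, π⊥ = 3+7·β' ≈ 1.651923 ∉ [-0.1, 0.7) ⇒ out
candidate 7: (m,n)=(4,20) → π∥ = 4+20·β ≈ 107.851648, π⊥ = 4+20·β' ≈ 0.148352 ∈ [-0.1, 0.7) ⇒ IN Λ
candidate 8: (m,n)=(1,2) → π∥ = 1+2·β ≈ 11.385165, π⊥ = 1+2·β' ≈ 0.614835 ∈ [-0.1, 0.7) ⇒ IN Λ
candidate 9: (m,n)=(0,-5) → π∥ = 0-5·β ≈ -25.962912, π⊥ = 0-5·β' ≈ 0.962912 ∉ [-0.1, 0.7) ⇒ out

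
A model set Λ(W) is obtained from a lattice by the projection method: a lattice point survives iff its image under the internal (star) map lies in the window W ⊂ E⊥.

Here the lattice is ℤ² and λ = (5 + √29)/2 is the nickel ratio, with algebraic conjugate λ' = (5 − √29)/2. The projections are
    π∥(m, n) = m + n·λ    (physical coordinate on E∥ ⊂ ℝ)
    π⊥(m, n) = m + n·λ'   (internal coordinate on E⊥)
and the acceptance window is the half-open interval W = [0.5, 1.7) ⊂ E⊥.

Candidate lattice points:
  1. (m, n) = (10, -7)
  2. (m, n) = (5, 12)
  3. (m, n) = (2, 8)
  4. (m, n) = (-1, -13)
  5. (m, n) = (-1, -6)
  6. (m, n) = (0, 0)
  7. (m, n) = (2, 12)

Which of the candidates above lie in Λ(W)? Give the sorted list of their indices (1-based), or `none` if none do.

λ' = (5−√29)/2 ≈ -0.192582.
[1] lift (10,-7): star map gives 11.348077; window check 0.5 ≤ 11.348077 < 1.7 is false → out
[2] lift (5,12): star map gives 2.689011; window check 0.5 ≤ 2.689011 < 1.7 is false → out
[3] lift (2,8): star map gives 0.459341; window check 0.5 ≤ 0.459341 < 1.7 is false → out
[4] lift (-1,-13): star map gives 1.503571; window check 0.5 ≤ 1.503571 < 1.7 is true → IN Λ
[5] lift (-1,-6): star map gives 0.155494; window check 0.5 ≤ 0.155494 < 1.7 is false → out
[6] lift (0,0): star map gives 0.000000; window check 0.5 ≤ 0.000000 < 1.7 is false → out
[7] lift (2,12): star map gives -0.310989; window check 0.5 ≤ -0.310989 < 1.7 is false → out

4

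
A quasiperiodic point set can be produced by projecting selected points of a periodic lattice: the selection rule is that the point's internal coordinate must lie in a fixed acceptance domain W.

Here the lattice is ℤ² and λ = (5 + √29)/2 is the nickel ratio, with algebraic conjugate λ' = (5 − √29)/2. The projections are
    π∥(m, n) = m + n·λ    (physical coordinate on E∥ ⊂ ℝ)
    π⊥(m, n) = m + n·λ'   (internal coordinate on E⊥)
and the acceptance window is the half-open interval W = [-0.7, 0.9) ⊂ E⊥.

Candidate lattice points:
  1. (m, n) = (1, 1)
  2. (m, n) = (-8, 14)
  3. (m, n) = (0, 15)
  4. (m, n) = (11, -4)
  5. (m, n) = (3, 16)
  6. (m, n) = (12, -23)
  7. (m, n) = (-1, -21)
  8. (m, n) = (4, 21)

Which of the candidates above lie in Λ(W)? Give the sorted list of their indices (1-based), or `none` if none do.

1, 5, 8

Compute λ' = (5−√29)/2 = -0.1926, so π⊥(m,n) = m -0.1926·n.
#1 (1,1): internal coord 1 + (1)·λ' = +0.8074; +0.8074 ∈ [-0.7, 0.9) → IN Λ
#2 (-8,14): internal coord -8 + (14)·λ' = -10.6962; -10.6962 ∉ [-0.7, 0.9) → out
#3 (0,15): internal coord 0 + (15)·λ' = -2.8887; -2.8887 ∉ [-0.7, 0.9) → out
#4 (11,-4): internal coord 11 + (-4)·λ' = +11.7703; +11.7703 ∉ [-0.7, 0.9) → out
#5 (3,16): internal coord 3 + (16)·λ' = -0.0813; -0.0813 ∈ [-0.7, 0.9) → IN Λ
#6 (12,-23): internal coord 12 + (-23)·λ' = +16.4294; +16.4294 ∉ [-0.7, 0.9) → out
#7 (-1,-21): internal coord -1 + (-21)·λ' = +3.0442; +3.0442 ∉ [-0.7, 0.9) → out
#8 (4,21): internal coord 4 + (21)·λ' = -0.0442; -0.0442 ∈ [-0.7, 0.9) → IN Λ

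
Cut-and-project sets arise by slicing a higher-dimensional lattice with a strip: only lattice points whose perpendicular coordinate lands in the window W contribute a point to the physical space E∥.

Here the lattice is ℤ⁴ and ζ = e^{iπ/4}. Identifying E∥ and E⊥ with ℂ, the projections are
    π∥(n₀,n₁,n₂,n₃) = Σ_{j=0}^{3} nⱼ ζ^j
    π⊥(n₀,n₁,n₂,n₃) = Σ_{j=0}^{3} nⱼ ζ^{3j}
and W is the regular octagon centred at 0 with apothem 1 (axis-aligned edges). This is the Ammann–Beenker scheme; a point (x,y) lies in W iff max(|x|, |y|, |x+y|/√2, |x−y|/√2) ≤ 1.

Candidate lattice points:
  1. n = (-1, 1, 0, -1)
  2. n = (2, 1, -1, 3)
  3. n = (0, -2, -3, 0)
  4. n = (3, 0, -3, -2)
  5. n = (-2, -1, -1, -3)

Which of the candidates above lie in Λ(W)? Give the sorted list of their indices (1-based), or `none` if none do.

With ζ = e^{iπ/4} the internal vectors are ζ^0,ζ^3,ζ^6,ζ^9.
#1 (-1, 1, 0, -1): internal (-2.4142, 0.0000); octagon support 2.4142 vs apothem 1 → ∉ W
#2 (2, 1, -1, 3): internal (3.4142, 3.8284); octagon support 5.1213 vs apothem 1 → ∉ W
#3 (0, -2, -3, 0): internal (1.4142, 1.5858); octagon support 2.1213 vs apothem 1 → ∉ W
#4 (3, 0, -3, -2): internal (1.5858, 1.5858); octagon support 2.2426 vs apothem 1 → ∉ W
#5 (-2, -1, -1, -3): internal (-3.4142, -1.8284); octagon support 3.7071 vs apothem 1 → ∉ W

none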